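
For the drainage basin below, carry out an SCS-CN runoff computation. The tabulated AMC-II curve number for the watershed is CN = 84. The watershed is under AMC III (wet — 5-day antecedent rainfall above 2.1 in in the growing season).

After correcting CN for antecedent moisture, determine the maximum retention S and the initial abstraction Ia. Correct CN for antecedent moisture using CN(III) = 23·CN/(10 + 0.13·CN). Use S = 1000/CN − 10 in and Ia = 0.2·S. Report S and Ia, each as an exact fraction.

S = 400/483 in ≈ 0.828 in; Ia = 80/483 in ≈ 0.166 in

Wet (AMC III): CN(III) = 23·84/(10 + 0.13·84) = 1932/(523/25) = 48300/523 ≈ 92.352
Retention S: 1000/CN − 10 with CN=92.352 → S = 400/483 ≈ 0.828 in
Ia = 0.2S: 0.2·0.828 = 0.166 in (exactly 80/483)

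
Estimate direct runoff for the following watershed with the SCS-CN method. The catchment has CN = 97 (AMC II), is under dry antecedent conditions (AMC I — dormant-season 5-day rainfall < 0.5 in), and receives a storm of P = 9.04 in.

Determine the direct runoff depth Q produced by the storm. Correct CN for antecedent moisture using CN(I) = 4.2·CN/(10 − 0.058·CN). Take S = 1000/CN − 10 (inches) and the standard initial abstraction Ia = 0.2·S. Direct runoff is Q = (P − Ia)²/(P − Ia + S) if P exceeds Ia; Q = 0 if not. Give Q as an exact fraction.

Dry (AMC I): CN(I) = 4.2·97/(10 − 0.058·97) = (2037/5)/(2187/500) = 67900/729 ≈ 93.141
Max retention: S = 1000/(67900/729) − 10 = 500/679 in (≈ 0.736 in)
Ia = 0.2·(500/679) = 100/679 in ≈ 0.147 in
Since P=9.040 > Ia=0.147: effective rainfall P−Ia = 150954/16975 in
Q = (150954/16975)²/((150954/16975) + 500/679) = (22787110116/288150625)/(163454/16975) = 11393555058/1387315825 in ≈ 8.213 in

Q = 11393555058/1387315825 in ≈ 8.213 in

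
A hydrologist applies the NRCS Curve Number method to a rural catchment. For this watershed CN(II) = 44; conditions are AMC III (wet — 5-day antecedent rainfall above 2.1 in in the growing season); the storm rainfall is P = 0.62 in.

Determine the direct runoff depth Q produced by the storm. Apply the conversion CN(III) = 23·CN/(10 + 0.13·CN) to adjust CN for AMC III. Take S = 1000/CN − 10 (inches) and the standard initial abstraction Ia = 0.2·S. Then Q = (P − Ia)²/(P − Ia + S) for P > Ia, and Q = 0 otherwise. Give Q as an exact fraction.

CN(III) from CN(II)=44: (23·44)/(10 + 0.13·44) = 25300/393 ≈ 64.377
S = 1000/(25300/393) − 10 = 1400/253 in ≈ 5.534 in
Initial abstraction Ia = S/5 = (1400/253)/5 = 280/253 ≈ 1.107 in
P = 0.620 ≤ Ia = 1.107 in: entire storm abstracted, Q = 0.

Q = 0 in ≈ 0.000 in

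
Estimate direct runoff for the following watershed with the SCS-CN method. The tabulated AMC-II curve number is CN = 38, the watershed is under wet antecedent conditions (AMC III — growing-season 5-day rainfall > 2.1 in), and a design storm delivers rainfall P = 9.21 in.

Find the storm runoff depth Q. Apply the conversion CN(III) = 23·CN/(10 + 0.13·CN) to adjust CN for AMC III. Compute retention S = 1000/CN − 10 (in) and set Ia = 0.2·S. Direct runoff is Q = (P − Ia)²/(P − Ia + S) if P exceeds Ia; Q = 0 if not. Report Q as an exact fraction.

Wet (AMC III): CN(III) = 23·38/(10 + 0.13·38) = 874/(747/50) = 43700/747 ≈ 58.501
S = 1000/(43700/747) − 10 = 3100/437 in ≈ 7.094 in
Ia = 0.2·(3100/437) = 620/437 in ≈ 1.419 in
Since P=9.210 > Ia=1.419: effective rainfall P−Ia = 340477/43700 in
Runoff Q = (P−Ia)²/(P−Ia+S) = (7.791)²/(7.791+7.094) = 115924587529/28425844900 ≈ 4.078 in

Q = 115924587529/28425844900 in ≈ 4.078 in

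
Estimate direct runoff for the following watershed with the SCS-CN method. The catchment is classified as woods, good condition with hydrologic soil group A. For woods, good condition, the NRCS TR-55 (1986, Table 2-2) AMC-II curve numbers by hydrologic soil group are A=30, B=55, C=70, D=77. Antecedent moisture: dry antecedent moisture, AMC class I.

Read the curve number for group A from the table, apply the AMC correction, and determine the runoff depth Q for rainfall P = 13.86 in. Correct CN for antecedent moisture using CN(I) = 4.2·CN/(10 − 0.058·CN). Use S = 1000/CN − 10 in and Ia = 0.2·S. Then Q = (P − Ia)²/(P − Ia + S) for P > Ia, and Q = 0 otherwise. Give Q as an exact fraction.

Q = 1530169/11806650 in ≈ 0.130 in

NRCS table: woods, good condition, soil group A → CN(II) = 30
CN(I) from CN(II)=30: (4.2·30)/(10 − 0.058·30) = 900/59 ≈ 15.254
Retention S: 1000/CN − 10 with CN=15.254 → S = 500/9 ≈ 55.556 in
Ia = 0.2·(500/9) = 100/9 in ≈ 11.111 in
P − Ia = 13.860 − 11.111 = 1237/450 ≈ 2.749 in (> 0, runoff occurs)
Q = (1237/450)²/((1237/450) + 500/9) = (1530169/202500)/(26237/450) = 1530169/11806650 in ≈ 0.130 in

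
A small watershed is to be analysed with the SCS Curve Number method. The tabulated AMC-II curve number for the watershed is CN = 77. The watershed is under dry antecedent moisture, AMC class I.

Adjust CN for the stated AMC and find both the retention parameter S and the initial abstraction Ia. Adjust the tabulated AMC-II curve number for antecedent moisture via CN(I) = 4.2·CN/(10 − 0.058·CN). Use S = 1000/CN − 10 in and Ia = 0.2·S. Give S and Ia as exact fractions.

S = 11500/1617 in ≈ 7.112 in; Ia = 2300/1617 in ≈ 1.422 in

Adjust CN=77 to AMC I: 4.2·77/(10 − 0.058·77) → (1617/5) ÷ (2767/500) = 161700/2767 ≈ 58.439
S = 1000/(161700/2767) − 10 = 11500/1617 in ≈ 7.112 in
Ia = 0.2S: 0.2·7.112 = 1.422 in (exactly 2300/1617)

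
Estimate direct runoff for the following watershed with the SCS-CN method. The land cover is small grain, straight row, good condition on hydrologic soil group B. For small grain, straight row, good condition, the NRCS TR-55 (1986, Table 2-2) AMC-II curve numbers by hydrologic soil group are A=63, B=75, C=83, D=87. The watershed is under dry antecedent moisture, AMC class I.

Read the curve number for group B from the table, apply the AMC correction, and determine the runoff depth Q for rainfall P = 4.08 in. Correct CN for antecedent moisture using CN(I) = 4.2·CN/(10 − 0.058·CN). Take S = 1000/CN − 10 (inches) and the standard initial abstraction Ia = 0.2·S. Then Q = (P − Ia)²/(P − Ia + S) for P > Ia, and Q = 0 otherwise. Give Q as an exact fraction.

NRCS table: small grain, straight row, good condition, soil group B → CN(II) = 75
CN(I) from CN(II)=75: (4.2·75)/(10 − 0.058·75) = 6300/113 ≈ 55.752
Retention S: 1000/CN − 10 with CN=55.752 → S = 500/63 ≈ 7.937 in
Ia = 0.2·(500/63) = 100/63 in ≈ 1.587 in
Excess rainfall: 4.080 − 1.587 = 2.493 in; P > Ia so Q > 0
Q = (3926/1575)²/((3926/1575) + 500/63) = (15413476/2480625)/(16426/1575) = 7706738/12935475 in ≈ 0.596 in

Q = 7706738/12935475 in ≈ 0.596 in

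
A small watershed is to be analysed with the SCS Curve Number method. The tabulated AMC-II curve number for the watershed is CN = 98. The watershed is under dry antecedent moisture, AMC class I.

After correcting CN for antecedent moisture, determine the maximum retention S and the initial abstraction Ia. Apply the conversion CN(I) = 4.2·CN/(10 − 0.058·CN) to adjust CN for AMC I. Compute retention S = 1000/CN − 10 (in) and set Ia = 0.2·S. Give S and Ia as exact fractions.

S = 500/1029 in ≈ 0.486 in; Ia = 100/1029 in ≈ 0.097 in

Adjust CN=98 to AMC I: 4.2·98/(10 − 0.058·98) → (2058/5) ÷ (1079/250) = 102900/1079 ≈ 95.366
Retention S: 1000/CN − 10 with CN=95.366 → S = 500/1029 ≈ 0.486 in
Ia = 0.2S: 0.2·0.486 = 0.097 in (exactly 100/1029)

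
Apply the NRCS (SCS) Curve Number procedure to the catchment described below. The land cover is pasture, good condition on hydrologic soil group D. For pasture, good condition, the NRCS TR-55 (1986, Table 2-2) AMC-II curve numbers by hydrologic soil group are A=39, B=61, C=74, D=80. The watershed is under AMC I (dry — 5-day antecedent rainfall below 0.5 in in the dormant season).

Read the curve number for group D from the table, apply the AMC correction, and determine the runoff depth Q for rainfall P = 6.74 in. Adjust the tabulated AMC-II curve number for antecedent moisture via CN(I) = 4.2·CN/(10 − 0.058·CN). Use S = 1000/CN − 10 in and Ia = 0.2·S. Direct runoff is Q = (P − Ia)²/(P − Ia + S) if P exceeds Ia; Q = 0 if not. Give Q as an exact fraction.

Q = 33953929/12680850 in ≈ 2.678 in

NRCS table: pasture, good condition, soil group D → CN(II) = 80
Adjust CN=80 to AMC I: 4.2·80/(10 − 0.058·80) → 336 ÷ (134/25) = 4200/67 ≈ 62.687
Retention S: 1000/CN − 10 with CN=62.687 → S = 125/21 ≈ 5.952 in
Ia = 0.2S: 0.2·5.952 = 1.190 in (exactly 25/21)
P − Ia = 6.740 − 1.190 = 5827/1050 ≈ 5.550 in (> 0, runoff occurs)
Q: (5827/1050)² ÷ (12077/1050) = 33953929/12680850 in (≈ 2.678 in)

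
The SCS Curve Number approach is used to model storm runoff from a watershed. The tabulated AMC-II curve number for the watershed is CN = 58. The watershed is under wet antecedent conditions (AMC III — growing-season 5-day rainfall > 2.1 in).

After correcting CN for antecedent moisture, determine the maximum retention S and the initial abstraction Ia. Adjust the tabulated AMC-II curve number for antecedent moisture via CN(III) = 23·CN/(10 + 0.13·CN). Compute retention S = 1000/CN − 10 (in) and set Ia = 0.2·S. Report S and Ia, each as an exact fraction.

S = 2100/667 in ≈ 3.148 in; Ia = 420/667 in ≈ 0.630 in

Wet (AMC III): CN(III) = 23·58/(10 + 0.13·58) = 1334/(877/50) = 66700/877 ≈ 76.055
S = 1000/(66700/877) − 10 = 2100/667 in ≈ 3.148 in
Initial abstraction Ia = S/5 = (2100/667)/5 = 420/667 ≈ 0.630 in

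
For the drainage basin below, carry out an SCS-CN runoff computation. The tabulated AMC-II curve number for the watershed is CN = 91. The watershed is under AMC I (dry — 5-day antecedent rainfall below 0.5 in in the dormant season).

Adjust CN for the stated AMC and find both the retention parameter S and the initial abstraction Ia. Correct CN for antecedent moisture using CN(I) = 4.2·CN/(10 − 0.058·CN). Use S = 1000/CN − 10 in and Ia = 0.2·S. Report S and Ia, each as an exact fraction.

Dry (AMC I): CN(I) = 4.2·91/(10 − 0.058·91) = (1911/5)/(2361/500) = 63700/787 ≈ 80.940
Max retention: S = 1000/(63700/787) − 10 = 1500/637 in (≈ 2.355 in)
Ia = 0.2S: 0.2·2.355 = 0.471 in (exactly 300/637)

S = 1500/637 in ≈ 2.355 in; Ia = 300/637 in ≈ 0.471 in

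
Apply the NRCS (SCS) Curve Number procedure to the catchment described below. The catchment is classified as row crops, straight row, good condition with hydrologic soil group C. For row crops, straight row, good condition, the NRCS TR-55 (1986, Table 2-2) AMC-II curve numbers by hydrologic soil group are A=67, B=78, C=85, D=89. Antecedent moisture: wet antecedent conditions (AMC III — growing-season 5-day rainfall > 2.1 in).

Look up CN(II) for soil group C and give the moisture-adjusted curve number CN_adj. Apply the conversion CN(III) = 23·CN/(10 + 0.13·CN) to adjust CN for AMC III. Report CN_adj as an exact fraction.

CN_adj = 39100/421 ≈ 92.874

NRCS table: row crops, straight row, good condition, soil group C → CN(II) = 85
CN(III) from CN(II)=85: (23·85)/(10 + 0.13·85) = 39100/421 ≈ 92.874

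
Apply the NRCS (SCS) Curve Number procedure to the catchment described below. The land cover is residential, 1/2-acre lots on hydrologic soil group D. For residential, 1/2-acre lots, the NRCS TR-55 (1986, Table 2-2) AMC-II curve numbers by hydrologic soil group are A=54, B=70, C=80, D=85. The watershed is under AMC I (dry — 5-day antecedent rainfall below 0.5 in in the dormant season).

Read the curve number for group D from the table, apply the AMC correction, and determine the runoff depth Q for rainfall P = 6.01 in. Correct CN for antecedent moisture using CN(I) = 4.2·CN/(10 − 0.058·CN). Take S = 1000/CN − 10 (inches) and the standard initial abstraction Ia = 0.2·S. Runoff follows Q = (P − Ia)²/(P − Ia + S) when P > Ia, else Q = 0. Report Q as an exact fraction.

NRCS table: residential, 1/2-acre lots, soil group D → CN(II) = 85
CN(I) from CN(II)=85: (4.2·85)/(10 − 0.058·85) = 11900/169 ≈ 70.414
Max retention: S = 1000/(11900/169) − 10 = 500/119 in (≈ 4.202 in)
Initial abstraction Ia = S/5 = (500/119)/5 = 100/119 ≈ 0.840 in
Since P=6.010 > Ia=0.840: effective rainfall P−Ia = 61519/11900 in
Q = (61519/11900)²/((61519/11900) + 500/119) = (3784587361/141610000)/(111519/11900) = 3784587361/1327076100 in ≈ 2.852 in

Q = 3784587361/1327076100 in ≈ 2.852 in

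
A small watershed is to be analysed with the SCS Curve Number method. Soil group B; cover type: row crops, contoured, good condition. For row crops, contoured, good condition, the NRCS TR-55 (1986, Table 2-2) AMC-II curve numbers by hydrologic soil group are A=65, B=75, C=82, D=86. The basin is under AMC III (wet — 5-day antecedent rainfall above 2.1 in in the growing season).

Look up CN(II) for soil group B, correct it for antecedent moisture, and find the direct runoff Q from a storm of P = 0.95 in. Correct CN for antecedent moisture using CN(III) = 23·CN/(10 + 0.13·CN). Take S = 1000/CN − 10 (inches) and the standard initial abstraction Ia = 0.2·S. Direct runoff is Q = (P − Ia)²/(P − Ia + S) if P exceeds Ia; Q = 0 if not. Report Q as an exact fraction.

Q = 829921/4017180 in ≈ 0.207 in

NRCS table: row crops, contoured, good condition, soil group B → CN(II) = 75
Adjust CN=75 to AMC III: 23·75/(10 + 0.13·75) → 1725 ÷ (79/4) = 6900/79 ≈ 87.342
Retention S: 1000/CN − 10 with CN=87.342 → S = 100/69 ≈ 1.449 in
Ia = 0.2S: 0.2·1.449 = 0.290 in (exactly 20/69)
P − Ia = 0.950 − 0.290 = 911/1380 ≈ 0.660 in (> 0, runoff occurs)
Runoff Q = (P−Ia)²/(P−Ia+S) = (0.660)²/(0.660+1.449) = 829921/4017180 ≈ 0.207 in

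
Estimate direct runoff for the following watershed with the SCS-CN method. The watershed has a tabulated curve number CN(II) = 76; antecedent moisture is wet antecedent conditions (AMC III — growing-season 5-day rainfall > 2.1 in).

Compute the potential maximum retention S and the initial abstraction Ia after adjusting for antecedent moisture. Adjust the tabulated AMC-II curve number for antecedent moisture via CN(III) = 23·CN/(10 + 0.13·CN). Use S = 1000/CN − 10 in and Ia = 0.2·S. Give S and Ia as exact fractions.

S = 600/437 in ≈ 1.373 in; Ia = 120/437 in ≈ 0.275 in

Adjust CN=76 to AMC III: 23·76/(10 + 0.13·76) → 1748 ÷ (497/25) = 43700/497 ≈ 87.928
Max retention: S = 1000/(43700/497) − 10 = 600/437 in (≈ 1.373 in)
Initial abstraction Ia = S/5 = (600/437)/5 = 120/437 ≈ 0.275 in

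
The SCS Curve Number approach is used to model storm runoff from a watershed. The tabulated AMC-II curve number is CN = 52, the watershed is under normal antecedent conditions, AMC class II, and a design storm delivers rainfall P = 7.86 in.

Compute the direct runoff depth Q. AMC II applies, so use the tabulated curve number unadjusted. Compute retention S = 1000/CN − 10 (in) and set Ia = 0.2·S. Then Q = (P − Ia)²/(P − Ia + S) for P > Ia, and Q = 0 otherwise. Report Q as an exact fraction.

CN(II) = 52; AMC II needs no correction.
Max retention: S = 1000/52 − 10 = 120/13 in (≈ 9.231 in)
Ia = 0.2·(120/13) = 24/13 in ≈ 1.846 in
Excess rainfall: 7.860 − 1.846 = 6.014 in; P > Ia so Q > 0
Q: (3909/650)² ÷ (9909/650) = 1697809/715650 in (≈ 2.372 in)

Q = 1697809/715650 in ≈ 2.372 in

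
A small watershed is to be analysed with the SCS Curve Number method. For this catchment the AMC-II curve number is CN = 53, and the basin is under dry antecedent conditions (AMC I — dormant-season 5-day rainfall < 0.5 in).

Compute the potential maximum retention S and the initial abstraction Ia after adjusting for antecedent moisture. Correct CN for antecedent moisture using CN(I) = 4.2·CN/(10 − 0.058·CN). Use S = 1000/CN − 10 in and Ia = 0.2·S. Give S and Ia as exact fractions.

CN(I) from CN(II)=53: (4.2·53)/(10 − 0.058·53) = 111300/3463 ≈ 32.140
Max retention: S = 1000/(111300/3463) − 10 = 23500/1113 in (≈ 21.114 in)
Initial abstraction Ia = S/5 = (23500/1113)/5 = 4700/1113 ≈ 4.223 in

S = 23500/1113 in ≈ 21.114 in; Ia = 4700/1113 in ≈ 4.223 in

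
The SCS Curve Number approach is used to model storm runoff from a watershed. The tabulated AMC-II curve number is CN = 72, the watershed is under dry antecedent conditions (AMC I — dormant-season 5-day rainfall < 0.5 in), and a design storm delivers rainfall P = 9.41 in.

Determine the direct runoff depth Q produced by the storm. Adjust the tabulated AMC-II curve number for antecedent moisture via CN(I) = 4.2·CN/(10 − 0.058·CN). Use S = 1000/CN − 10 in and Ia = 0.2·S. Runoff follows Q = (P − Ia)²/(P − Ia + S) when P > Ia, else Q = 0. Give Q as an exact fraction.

Dry (AMC I): CN(I) = 4.2·72/(10 − 0.058·72) = (1512/5)/(728/125) = 675/13 ≈ 51.923
Retention S: 1000/CN − 10 with CN=51.923 → S = 250/27 ≈ 9.259 in
Initial abstraction Ia = S/5 = (250/27)/5 = 50/27 ≈ 1.852 in
Since P=9.410 > Ia=1.852: effective rainfall P−Ia = 20407/2700 in
Runoff Q = (P−Ia)²/(P−Ia+S) = (7.558)²/(7.558+9.259) = 416445649/122598900 ≈ 3.397 in

Q = 416445649/122598900 in ≈ 3.397 in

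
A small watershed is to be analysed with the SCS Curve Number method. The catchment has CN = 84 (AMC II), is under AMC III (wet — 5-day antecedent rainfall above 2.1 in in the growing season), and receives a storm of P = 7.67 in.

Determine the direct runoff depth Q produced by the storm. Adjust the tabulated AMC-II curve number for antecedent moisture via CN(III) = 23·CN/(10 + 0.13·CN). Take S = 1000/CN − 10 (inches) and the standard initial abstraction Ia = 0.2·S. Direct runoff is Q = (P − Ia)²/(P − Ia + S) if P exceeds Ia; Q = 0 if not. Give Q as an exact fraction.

Q = 131377976521/19438866300 in ≈ 6.759 in

Wet (AMC III): CN(III) = 23·84/(10 + 0.13·84) = 1932/(523/25) = 48300/523 ≈ 92.352
Max retention: S = 1000/(48300/523) − 10 = 400/483 in (≈ 0.828 in)
Ia = 0.2S: 0.2·0.828 = 0.166 in (exactly 80/483)
Excess rainfall: 7.670 − 0.166 = 7.504 in; P > Ia so Q > 0
Runoff Q = (P−Ia)²/(P−Ia+S) = (7.504)²/(7.504+0.828) = 131377976521/19438866300 ≈ 6.759 in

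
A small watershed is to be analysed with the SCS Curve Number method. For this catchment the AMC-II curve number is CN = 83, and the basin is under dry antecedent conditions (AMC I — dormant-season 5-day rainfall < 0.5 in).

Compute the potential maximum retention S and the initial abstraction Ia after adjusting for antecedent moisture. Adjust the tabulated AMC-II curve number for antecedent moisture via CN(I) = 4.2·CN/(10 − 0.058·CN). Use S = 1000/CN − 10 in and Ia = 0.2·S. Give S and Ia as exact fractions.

Dry (AMC I): CN(I) = 4.2·83/(10 − 0.058·83) = (1743/5)/(2593/500) = 174300/2593 ≈ 67.219
S = 1000/(174300/2593) − 10 = 8500/1743 in ≈ 4.877 in
Ia = 0.2S: 0.2·4.877 = 0.975 in (exactly 1700/1743)

S = 8500/1743 in ≈ 4.877 in; Ia = 1700/1743 in ≈ 0.975 in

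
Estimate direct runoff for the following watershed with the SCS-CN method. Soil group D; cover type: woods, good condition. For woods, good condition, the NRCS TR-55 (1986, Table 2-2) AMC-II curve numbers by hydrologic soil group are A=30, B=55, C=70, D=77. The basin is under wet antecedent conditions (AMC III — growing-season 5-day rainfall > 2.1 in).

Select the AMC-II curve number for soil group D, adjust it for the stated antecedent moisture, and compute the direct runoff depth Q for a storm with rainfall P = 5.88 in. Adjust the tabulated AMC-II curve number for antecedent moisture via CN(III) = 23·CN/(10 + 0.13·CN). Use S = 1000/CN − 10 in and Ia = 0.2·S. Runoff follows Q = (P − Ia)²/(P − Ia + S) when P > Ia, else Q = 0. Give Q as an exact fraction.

NRCS table: woods, good condition, soil group D → CN(II) = 77
CN(III) from CN(II)=77: (23·77)/(10 + 0.13·77) = 7700/87 ≈ 88.506
Retention S: 1000/CN − 10 with CN=88.506 → S = 100/77 ≈ 1.299 in
Initial abstraction Ia = S/5 = (100/77)/5 = 20/77 ≈ 0.260 in
P − Ia = 5.880 − 0.260 = 10819/1925 ≈ 5.620 in (> 0, runoff occurs)
Q: (10819/1925)² ÷ (13319/1925) = 117050761/25639075 in (≈ 4.565 in)

Q = 117050761/25639075 in ≈ 4.565 in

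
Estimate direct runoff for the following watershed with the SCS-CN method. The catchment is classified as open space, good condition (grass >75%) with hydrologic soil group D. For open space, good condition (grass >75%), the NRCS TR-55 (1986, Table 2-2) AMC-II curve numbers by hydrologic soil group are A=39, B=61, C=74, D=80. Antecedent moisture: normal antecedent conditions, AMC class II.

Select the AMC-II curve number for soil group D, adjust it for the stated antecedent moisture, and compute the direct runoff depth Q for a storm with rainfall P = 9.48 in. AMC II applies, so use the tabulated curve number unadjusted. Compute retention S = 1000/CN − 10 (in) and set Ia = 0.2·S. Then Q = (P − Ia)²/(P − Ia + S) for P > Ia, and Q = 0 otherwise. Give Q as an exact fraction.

Q = 201601/28700 in ≈ 7.024 in

NRCS table: open space, good condition (grass >75%), soil group D → CN(II) = 80
Average conditions: CN = 80 (no AMC adjustment).
Max retention: S = 1000/80 − 10 = 5/2 in (≈ 2.500 in)
Ia = 0.2·(5/2) = 1/2 in ≈ 0.500 in
Since P=9.480 > Ia=0.500: effective rainfall P−Ia = 449/50 in
Q: (449/50)² ÷ (287/25) = 201601/28700 in (≈ 7.024 in)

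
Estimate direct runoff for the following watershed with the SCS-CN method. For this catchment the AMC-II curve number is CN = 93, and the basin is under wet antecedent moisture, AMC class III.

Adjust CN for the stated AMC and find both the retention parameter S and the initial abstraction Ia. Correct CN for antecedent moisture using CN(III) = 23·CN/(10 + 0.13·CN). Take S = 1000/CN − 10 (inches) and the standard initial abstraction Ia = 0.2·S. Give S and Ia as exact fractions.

S = 700/2139 in ≈ 0.327 in; Ia = 140/2139 in ≈ 0.065 in

Adjust CN=93 to AMC III: 23·93/(10 + 0.13·93) → 2139 ÷ (2209/100) = 213900/2209 ≈ 96.831
S = 1000/(213900/2209) − 10 = 700/2139 in ≈ 0.327 in
Ia = 0.2·(700/2139) = 140/2139 in ≈ 0.065 in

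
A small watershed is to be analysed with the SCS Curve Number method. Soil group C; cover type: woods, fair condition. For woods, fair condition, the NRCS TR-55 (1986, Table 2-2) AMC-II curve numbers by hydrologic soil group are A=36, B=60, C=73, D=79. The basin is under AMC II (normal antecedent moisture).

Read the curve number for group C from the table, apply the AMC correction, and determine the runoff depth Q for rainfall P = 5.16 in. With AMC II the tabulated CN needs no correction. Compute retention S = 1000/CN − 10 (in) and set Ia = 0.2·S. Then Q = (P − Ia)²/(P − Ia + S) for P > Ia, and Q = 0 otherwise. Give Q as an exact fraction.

Q = 21692163/9013675 in ≈ 2.407 in

NRCS table: woods, fair condition, soil group C → CN(II) = 73
CN(II) = 73; AMC II needs no correction.
S = 1000/73 − 10 = 270/73 in ≈ 3.699 in
Ia = 0.2S: 0.2·3.699 = 0.740 in (exactly 54/73)
Since P=5.160 > Ia=0.740: effective rainfall P−Ia = 8067/1825 in
Runoff Q = (P−Ia)²/(P−Ia+S) = (4.420)²/(4.420+3.699) = 21692163/9013675 ≈ 2.407 in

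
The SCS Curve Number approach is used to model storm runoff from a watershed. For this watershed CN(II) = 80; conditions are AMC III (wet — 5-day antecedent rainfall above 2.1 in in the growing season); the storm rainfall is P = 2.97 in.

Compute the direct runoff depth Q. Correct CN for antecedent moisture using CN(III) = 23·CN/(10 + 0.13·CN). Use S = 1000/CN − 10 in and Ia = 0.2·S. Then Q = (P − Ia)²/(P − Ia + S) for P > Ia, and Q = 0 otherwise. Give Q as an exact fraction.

Q = 40081561/20311300 in ≈ 1.973 in

Adjust CN=80 to AMC III: 23·80/(10 + 0.13·80) → 1840 ÷ (102/5) = 4600/51 ≈ 90.196
S = 1000/(4600/51) − 10 = 25/23 in ≈ 1.087 in
Initial abstraction Ia = S/5 = (25/23)/5 = 5/23 ≈ 0.217 in
P − Ia = 2.970 − 0.217 = 6331/2300 ≈ 2.753 in (> 0, runoff occurs)
Runoff Q = (P−Ia)²/(P−Ia+S) = (2.753)²/(2.753+1.087) = 40081561/20311300 ≈ 1.973 in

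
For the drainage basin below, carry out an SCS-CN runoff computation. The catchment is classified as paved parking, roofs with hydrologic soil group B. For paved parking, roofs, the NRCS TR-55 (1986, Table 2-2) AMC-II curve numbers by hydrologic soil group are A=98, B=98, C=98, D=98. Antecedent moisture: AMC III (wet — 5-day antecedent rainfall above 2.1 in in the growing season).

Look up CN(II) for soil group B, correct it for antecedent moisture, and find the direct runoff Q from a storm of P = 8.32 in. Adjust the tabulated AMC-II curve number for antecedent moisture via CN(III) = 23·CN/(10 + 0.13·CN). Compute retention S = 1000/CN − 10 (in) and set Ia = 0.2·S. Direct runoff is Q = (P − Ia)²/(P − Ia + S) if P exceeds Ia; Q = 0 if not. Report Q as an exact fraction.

NRCS table: paved parking, roofs, soil group B → CN(II) = 98
Wet (AMC III): CN(III) = 23·98/(10 + 0.13·98) = 2254/(1137/50) = 112700/1137 ≈ 99.120
S = 1000/(112700/1137) − 10 = 100/1127 in ≈ 0.089 in
Initial abstraction Ia = S/5 = (100/1127)/5 = 20/1127 ≈ 0.018 in
P − Ia = 8.320 − 0.018 = 233916/28175 ≈ 8.302 in (> 0, runoff occurs)
Q: (233916/28175)² ÷ (236416/28175) = 3419793441/416313800 in (≈ 8.214 in)

Q = 3419793441/416313800 in ≈ 8.214 in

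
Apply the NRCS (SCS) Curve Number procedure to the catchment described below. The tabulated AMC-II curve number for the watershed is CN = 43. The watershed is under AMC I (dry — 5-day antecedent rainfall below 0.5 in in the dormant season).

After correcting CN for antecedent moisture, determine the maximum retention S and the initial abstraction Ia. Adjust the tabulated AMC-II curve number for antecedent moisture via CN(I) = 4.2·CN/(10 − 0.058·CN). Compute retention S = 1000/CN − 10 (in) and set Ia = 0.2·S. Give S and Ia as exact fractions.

CN(I) from CN(II)=43: (4.2·43)/(10 − 0.058·43) = 30100/1251 ≈ 24.061
S = 1000/(30100/1251) − 10 = 9500/301 in ≈ 31.561 in
Ia = 0.2·(9500/301) = 1900/301 in ≈ 6.312 in

S = 9500/301 in ≈ 31.561 in; Ia = 1900/301 in ≈ 6.312 in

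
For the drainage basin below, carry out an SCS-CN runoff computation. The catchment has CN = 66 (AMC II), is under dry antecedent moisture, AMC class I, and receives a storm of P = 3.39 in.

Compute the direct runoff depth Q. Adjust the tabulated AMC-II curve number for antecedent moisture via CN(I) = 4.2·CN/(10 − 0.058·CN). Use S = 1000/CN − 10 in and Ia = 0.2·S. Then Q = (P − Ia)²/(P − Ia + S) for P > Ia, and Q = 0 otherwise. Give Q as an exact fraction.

CN(I) from CN(II)=66: (4.2·66)/(10 − 0.058·66) = 69300/1543 ≈ 44.913
Retention S: 1000/CN − 10 with CN=44.913 → S = 8500/693 ≈ 12.266 in
Initial abstraction Ia = S/5 = (8500/693)/5 = 1700/693 ≈ 2.453 in
Since P=3.390 > Ia=2.453: effective rainfall P−Ia = 64927/69300 in
Q = (64927/69300)²/((64927/69300) + 8500/693) = (4215515329/4802490000)/(914927/69300) = 4215515329/63404441100 in ≈ 0.066 in

Q = 4215515329/63404441100 in ≈ 0.066 in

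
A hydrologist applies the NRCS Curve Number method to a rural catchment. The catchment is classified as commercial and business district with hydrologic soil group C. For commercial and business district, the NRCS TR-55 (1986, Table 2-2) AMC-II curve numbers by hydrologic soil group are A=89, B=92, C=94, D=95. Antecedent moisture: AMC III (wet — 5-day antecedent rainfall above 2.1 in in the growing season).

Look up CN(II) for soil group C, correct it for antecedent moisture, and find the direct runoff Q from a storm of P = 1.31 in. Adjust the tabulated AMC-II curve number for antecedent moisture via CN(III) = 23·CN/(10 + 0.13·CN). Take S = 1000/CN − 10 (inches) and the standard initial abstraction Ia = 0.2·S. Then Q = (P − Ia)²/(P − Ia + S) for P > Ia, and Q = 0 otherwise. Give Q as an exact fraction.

NRCS table: commercial and business district, soil group C → CN(II) = 94
Adjust CN=94 to AMC III: 23·94/(10 + 0.13·94) → 2162 ÷ (1111/50) = 108100/1111 ≈ 97.300
Retention S: 1000/CN − 10 with CN=97.300 → S = 300/1081 ≈ 0.278 in
Ia = 0.2S: 0.2·0.278 = 0.056 in (exactly 60/1081)
P − Ia = 1.310 − 0.056 = 135611/108100 ≈ 1.254 in (> 0, runoff occurs)
Q: (135611/108100)² ÷ (165611/108100) = 18390343321/17902549100 in (≈ 1.027 in)

Q = 18390343321/17902549100 in ≈ 1.027 in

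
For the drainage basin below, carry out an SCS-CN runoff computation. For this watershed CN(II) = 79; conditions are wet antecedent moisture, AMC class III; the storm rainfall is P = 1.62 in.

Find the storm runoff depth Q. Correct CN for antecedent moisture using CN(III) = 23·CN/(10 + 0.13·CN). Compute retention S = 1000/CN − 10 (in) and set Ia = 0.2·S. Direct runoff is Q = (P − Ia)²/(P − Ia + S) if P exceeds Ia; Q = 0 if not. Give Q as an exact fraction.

Wet (AMC III): CN(III) = 23·79/(10 + 0.13·79) = 1817/(2027/100) = 181700/2027 ≈ 89.640
S = 1000/(181700/2027) − 10 = 2100/1817 in ≈ 1.156 in
Initial abstraction Ia = S/5 = (2100/1817)/5 = 420/1817 ≈ 0.231 in
P − Ia = 1.620 − 0.231 = 126177/90850 ≈ 1.389 in (> 0, runoff occurs)
Q: (126177/90850)² ÷ (231177/90850) = 5306878443/7000810150 in (≈ 0.758 in)

Q = 5306878443/7000810150 in ≈ 0.758 in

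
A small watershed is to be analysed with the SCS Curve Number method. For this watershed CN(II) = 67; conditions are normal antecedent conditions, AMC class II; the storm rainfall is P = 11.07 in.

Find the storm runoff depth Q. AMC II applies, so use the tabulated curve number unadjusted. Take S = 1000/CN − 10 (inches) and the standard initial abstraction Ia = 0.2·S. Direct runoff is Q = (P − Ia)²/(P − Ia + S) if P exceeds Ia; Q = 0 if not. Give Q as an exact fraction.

CN(II) = 67; AMC II needs no correction.
Max retention: S = 1000/67 − 10 = 330/67 in (≈ 4.925 in)
Ia = 0.2S: 0.2·4.925 = 0.985 in (exactly 66/67)
Excess rainfall: 11.070 − 0.985 = 10.085 in; P > Ia so Q > 0
Q = (67569/6700)²/((67569/6700) + 330/67) = (4565569761/44890000)/(100569/6700) = 1521856587/224604100 in ≈ 6.776 in

Q = 1521856587/224604100 in ≈ 6.776 in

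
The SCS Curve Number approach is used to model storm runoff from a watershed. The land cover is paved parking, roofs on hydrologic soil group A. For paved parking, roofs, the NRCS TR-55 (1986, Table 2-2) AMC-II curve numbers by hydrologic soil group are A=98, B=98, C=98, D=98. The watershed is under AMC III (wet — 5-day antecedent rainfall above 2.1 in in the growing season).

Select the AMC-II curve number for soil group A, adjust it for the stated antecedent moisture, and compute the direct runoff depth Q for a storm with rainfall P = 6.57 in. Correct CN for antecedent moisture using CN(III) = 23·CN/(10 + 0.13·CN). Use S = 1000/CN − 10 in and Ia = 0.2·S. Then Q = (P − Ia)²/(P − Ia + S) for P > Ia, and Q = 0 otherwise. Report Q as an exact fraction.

NRCS table: paved parking, roofs, soil group A → CN(II) = 98
CN(III) from CN(II)=98: (23·98)/(10 + 0.13·98) = 112700/1137 ≈ 99.120
S = 1000/(112700/1137) − 10 = 100/1127 in ≈ 0.089 in
Ia = 0.2·(100/1127) = 20/1127 in ≈ 0.018 in
Excess rainfall: 6.570 − 0.018 = 6.552 in; P > Ia so Q > 0
Q = (738439/112700)²/((738439/112700) + 100/1127) = (545292156721/12701290000)/(748439/112700) = 545292156721/84349075300 in ≈ 6.465 in

Q = 545292156721/84349075300 in ≈ 6.465 in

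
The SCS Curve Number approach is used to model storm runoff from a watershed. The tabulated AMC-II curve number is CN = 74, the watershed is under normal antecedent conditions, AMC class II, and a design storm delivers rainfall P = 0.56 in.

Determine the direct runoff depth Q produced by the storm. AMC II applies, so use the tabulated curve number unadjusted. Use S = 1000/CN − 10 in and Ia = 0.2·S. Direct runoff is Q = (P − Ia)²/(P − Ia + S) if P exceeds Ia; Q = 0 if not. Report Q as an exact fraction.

Q = 0 in ≈ 0.000 in

Average conditions: CN = 74 (no AMC adjustment).
S = 1000/74 − 10 = 130/37 in ≈ 3.514 in
Ia = 0.2S: 0.2·3.514 = 0.703 in (exactly 26/37)
P = 0.560 ≤ Ia = 0.703 in: entire storm abstracted, Q = 0.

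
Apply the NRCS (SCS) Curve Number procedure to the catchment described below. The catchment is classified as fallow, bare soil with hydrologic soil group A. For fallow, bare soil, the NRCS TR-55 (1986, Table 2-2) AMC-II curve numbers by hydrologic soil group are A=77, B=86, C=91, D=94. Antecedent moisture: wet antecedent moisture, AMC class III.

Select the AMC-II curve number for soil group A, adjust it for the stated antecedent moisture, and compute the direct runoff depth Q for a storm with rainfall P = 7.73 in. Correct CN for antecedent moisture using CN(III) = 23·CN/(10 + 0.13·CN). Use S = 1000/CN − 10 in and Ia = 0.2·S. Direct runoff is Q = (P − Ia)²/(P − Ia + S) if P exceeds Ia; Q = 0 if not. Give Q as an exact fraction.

NRCS table: fallow, bare soil, soil group A → CN(II) = 77
Wet (AMC III): CN(III) = 23·77/(10 + 0.13·77) = 1771/(2001/100) = 7700/87 ≈ 88.506
Max retention: S = 1000/(7700/87) − 10 = 100/77 in (≈ 1.299 in)
Ia = 0.2·(100/77) = 20/77 in ≈ 0.260 in
Excess rainfall: 7.730 − 0.260 = 7.470 in; P > Ia so Q > 0
Q: (57521/7700)² ÷ (67521/7700) = 3308665441/519911700 in (≈ 6.364 in)

Q = 3308665441/519911700 in ≈ 6.364 in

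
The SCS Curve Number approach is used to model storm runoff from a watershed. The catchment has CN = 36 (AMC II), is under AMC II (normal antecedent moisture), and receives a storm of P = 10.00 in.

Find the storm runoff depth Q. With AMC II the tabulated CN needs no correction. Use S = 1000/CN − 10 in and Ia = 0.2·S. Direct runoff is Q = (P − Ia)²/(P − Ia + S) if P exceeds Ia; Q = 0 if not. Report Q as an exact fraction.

CN(II) = 36; AMC II needs no correction.
Max retention: S = 1000/36 − 10 = 160/9 in (≈ 17.778 in)
Initial abstraction Ia = S/5 = (160/9)/5 = 32/9 ≈ 3.556 in
Excess rainfall: 10.000 − 3.556 = 6.444 in; P > Ia so Q > 0
Q = (58/9)²/((58/9) + 160/9) = (3364/81)/(218/9) = 1682/981 in ≈ 1.715 in

Q = 1682/981 in ≈ 1.715 in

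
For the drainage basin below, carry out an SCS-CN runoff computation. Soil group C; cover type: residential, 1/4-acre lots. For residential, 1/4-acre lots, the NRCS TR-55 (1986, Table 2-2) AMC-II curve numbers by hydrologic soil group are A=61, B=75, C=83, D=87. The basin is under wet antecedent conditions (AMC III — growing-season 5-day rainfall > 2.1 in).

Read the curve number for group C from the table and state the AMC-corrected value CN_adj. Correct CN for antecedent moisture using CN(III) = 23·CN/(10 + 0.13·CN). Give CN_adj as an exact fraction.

CN_adj = 190900/2079 ≈ 91.823

NRCS table: residential, 1/4-acre lots, soil group C → CN(II) = 83
Adjust CN=83 to AMC III: 23·83/(10 + 0.13·83) → 1909 ÷ (2079/100) = 190900/2079 ≈ 91.823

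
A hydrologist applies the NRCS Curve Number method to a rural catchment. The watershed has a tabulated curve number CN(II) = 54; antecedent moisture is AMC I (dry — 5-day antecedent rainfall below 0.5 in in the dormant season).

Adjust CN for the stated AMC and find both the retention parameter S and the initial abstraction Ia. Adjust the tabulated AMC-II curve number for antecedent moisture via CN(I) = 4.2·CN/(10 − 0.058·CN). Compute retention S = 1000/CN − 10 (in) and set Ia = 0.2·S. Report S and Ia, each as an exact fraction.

Dry (AMC I): CN(I) = 4.2·54/(10 − 0.058·54) = (1134/5)/(1717/250) = 56700/1717 ≈ 33.023
Max retention: S = 1000/(56700/1717) − 10 = 11500/567 in (≈ 20.282 in)
Initial abstraction Ia = S/5 = (11500/567)/5 = 2300/567 ≈ 4.056 in

S = 11500/567 in ≈ 20.282 in; Ia = 2300/567 in ≈ 4.056 in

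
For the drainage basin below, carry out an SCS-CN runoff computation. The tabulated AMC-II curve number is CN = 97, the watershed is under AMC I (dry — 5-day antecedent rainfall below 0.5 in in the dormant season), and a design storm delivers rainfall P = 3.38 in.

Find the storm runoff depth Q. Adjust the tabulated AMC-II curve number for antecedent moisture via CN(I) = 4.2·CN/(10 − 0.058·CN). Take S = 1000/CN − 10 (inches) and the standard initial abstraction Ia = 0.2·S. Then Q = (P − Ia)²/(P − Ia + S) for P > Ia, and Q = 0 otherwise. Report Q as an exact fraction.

Q = 12045282001/4574796450 in ≈ 2.633 in

Dry (AMC I): CN(I) = 4.2·97/(10 − 0.058·97) = (2037/5)/(2187/500) = 67900/729 ≈ 93.141
S = 1000/(67900/729) − 10 = 500/679 in ≈ 0.736 in
Ia = 0.2·(500/679) = 100/679 in ≈ 0.147 in
Excess rainfall: 3.380 − 0.147 = 3.233 in; P > Ia so Q > 0
Q: (109751/33950)² ÷ (134751/33950) = 12045282001/4574796450 in (≈ 2.633 in)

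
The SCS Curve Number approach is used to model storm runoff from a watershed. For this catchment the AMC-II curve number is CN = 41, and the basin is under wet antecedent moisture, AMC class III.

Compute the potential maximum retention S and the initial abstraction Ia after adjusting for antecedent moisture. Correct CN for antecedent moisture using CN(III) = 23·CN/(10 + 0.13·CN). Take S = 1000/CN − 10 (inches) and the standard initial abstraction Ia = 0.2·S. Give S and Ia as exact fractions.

S = 5900/943 in ≈ 6.257 in; Ia = 1180/943 in ≈ 1.251 in

CN(III) from CN(II)=41: (23·41)/(10 + 0.13·41) = 94300/1533 ≈ 61.513
Retention S: 1000/CN − 10 with CN=61.513 → S = 5900/943 ≈ 6.257 in
Ia = 0.2S: 0.2·6.257 = 1.251 in (exactly 1180/943)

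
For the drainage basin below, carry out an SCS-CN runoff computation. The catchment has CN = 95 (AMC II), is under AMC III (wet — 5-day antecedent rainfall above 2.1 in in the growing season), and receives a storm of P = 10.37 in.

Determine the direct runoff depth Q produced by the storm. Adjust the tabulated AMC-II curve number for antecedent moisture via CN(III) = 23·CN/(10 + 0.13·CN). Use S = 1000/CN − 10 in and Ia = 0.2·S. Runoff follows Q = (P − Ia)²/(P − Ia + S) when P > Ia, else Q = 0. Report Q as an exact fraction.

Adjust CN=95 to AMC III: 23·95/(10 + 0.13·95) → 2185 ÷ (447/20) = 43700/447 ≈ 97.763
Max retention: S = 1000/(43700/447) − 10 = 100/437 in (≈ 0.229 in)
Ia = 0.2S: 0.2·0.229 = 0.046 in (exactly 20/437)
Since P=10.370 > Ia=0.046: effective rainfall P−Ia = 451169/43700 in
Q: (451169/43700)² ÷ (461169/43700) = 203553466561/20153085300 in (≈ 10.100 in)

Q = 203553466561/20153085300 in ≈ 10.100 in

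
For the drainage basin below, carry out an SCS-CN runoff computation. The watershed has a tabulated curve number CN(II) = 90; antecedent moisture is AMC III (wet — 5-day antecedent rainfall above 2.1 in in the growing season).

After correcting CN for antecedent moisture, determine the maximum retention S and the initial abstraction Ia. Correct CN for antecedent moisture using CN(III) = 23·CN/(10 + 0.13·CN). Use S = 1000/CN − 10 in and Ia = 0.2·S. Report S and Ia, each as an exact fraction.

Adjust CN=90 to AMC III: 23·90/(10 + 0.13·90) → 2070 ÷ (217/10) = 20700/217 ≈ 95.392
S = 1000/(20700/217) − 10 = 100/207 in ≈ 0.483 in
Ia = 0.2S: 0.2·0.483 = 0.097 in (exactly 20/207)

S = 100/207 in ≈ 0.483 in; Ia = 20/207 in ≈ 0.097 in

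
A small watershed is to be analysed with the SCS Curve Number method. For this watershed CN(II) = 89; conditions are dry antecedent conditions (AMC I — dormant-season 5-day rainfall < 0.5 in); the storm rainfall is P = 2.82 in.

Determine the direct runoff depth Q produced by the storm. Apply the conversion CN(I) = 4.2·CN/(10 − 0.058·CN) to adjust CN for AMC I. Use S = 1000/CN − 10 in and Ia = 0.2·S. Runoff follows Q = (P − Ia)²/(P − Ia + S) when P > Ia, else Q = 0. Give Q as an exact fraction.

CN(I) from CN(II)=89: (4.2·89)/(10 − 0.058·89) = 186900/2419 ≈ 77.263
Max retention: S = 1000/(186900/2419) − 10 = 5500/1869 in (≈ 2.943 in)
Ia = 0.2·(5500/1869) = 1100/1869 in ≈ 0.589 in
Excess rainfall: 2.820 − 0.589 = 2.231 in; P > Ia so Q > 0
Runoff Q = (P−Ia)²/(P−Ia+S) = (2.231)²/(2.231+2.943) = 43484343841/45185785050 ≈ 0.962 in

Q = 43484343841/45185785050 in ≈ 0.962 in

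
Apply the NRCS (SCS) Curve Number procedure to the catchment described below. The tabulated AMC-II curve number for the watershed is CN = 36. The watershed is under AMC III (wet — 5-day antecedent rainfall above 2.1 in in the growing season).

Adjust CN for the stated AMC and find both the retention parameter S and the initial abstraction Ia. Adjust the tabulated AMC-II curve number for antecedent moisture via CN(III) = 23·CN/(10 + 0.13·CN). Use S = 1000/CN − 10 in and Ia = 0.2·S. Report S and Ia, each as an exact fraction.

S = 1600/207 in ≈ 7.729 in; Ia = 320/207 in ≈ 1.546 in

Wet (AMC III): CN(III) = 23·36/(10 + 0.13·36) = 828/(367/25) = 20700/367 ≈ 56.403
S = 1000/(20700/367) − 10 = 1600/207 in ≈ 7.729 in
Ia = 0.2S: 0.2·7.729 = 1.546 in (exactly 320/207)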